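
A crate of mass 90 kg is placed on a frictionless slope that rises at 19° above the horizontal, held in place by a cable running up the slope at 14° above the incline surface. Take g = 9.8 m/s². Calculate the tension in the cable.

Take axes along and perpendicular to the incline. Weight components: W sin 19° = 287.2 N down-slope, W cos 19° = 833.9 N into the surface.
Along incline: T cos 14° = W sin 19° → T = 295.9 N.
Perpendicular: N = W cos 19° − T sin 14° = 762.4 N.

T ≈ 296 N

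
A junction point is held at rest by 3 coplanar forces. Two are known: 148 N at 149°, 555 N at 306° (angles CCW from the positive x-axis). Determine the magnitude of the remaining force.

F ≈ 423 N

Sum the known components: ΣF_x = 199.4 N, ΣF_y = -372.8 N.
For equilibrium the remaining force must supply (−ΣF_x, −ΣF_y) = (-199.4, 372.8) N.
Magnitude = √((-199.4)² + (372.8)²) = 422.7 N; direction = atan2(372.8, -199.4) = 118.1°.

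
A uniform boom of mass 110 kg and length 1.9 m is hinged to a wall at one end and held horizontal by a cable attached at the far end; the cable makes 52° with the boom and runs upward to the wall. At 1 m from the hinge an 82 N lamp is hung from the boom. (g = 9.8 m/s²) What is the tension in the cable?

T ≈ 739 N

Take torques about the hinge: T sin 52° · 1.9 = 110×9.8×0.95 + 82×1 = 1106.1 N·m.
So T = 1106.1 / (0.7880 × 1.9) = 738.77 N.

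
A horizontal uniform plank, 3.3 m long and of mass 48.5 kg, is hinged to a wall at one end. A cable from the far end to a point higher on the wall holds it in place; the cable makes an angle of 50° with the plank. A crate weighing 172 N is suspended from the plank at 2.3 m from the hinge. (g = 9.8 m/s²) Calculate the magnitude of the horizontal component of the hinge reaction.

H_x ≈ 300 N

Take torques about the hinge: T sin 50° · 3.3 = 48.5×9.8×1.65 + 172×2.3 = 1179.8 N·m.
So T = 1179.8 / (0.7660 × 3.3) = 466.72 N.
ΣF_x = 0: H_x = T cos 50° = 300 N.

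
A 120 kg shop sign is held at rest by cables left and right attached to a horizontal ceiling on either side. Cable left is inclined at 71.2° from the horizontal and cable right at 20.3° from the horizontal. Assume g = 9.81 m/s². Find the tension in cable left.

Weight W = 120 × 9.81 = 1177 N acts straight down.
Horizontal: T_left cos 71.2° = T_right cos 20.3°  →  T_right = 0.3436 T_left.
Vertical: T_left sin 71.2° + T_right sin 20.3° = 1177.
Substituting the horizontal relation into the vertical equation gives 1.066 T_left = 1177, so T_left = 1104 N.

T_left ≈ 1100 N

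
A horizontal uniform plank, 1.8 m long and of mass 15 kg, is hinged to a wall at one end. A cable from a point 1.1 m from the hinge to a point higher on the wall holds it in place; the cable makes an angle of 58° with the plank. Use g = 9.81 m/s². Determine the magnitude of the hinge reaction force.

Take torques about the hinge: T sin 58° · 1.1 = 15×9.81×0.9 = 132.44 N·m.
So T = 132.44 / (0.8480 × 1.1) = 141.97 N.
ΣF_x = 0: H_x = T cos 58° = 75.231 N.
ΣF_y = 0: H_y = (15×9.81) − T sin 58° = 147.15 − 120.4 = 26.755 N.
|H| = √(H_x² + H_y²) = √((75.231)² + (26.755)²) = 79.847 N.

|H| ≈ 79.8 N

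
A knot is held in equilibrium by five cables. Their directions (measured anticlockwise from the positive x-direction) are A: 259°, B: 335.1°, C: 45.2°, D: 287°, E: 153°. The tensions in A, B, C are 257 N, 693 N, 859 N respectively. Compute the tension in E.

T_E ≈ 1600 N

Resolve: ΣF_x = 257 cos 259° + 693 cos 335.1° + 859 cos 45.2° + T_D cos 287° + T_E cos 153° = 0.
        ΣF_y = 257 sin 259° + 693 sin 335.1° + 859 sin 45.2° + T_D sin 287° + T_E sin 153° = 0.
The known terms sum to (1185, 65.47) N, so 0.2924 T_D − 0.8910 T_E = -1185 and -0.9563 T_D + 0.4540 T_E = -65.47.
Solving simultaneously: T_D = 828.9 N, T_E = 1602 N.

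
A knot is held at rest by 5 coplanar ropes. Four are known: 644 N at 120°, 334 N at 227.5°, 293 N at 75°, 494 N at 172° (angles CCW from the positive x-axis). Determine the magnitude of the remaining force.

F ≈ 1170 N

Sum the known components: ΣF_x = -961 N, ΣF_y = 663.2 N.
For equilibrium the remaining force must supply (−ΣF_x, −ΣF_y) = (961, -663.2) N.
Magnitude = √((961)² + (-663.2)²) = 1168 N; direction = atan2(-663.2, 961) = 325.4°.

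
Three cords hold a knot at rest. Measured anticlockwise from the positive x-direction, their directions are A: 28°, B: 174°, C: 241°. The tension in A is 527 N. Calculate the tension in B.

T_B ≈ 312 N

Resolve: ΣF_x = 527 cos 28° + T_B cos 174° + T_C cos 241° = 0.
        ΣF_y = 527 sin 28° + T_B sin 174° + T_C sin 241° = 0.
The known terms sum to (465.3, 247.4) N, so -0.9945 T_B − 0.4848 T_C = -465.3 and 0.1045 T_B − 0.8746 T_C = -247.4.
Solving simultaneously: T_B = 311.8 N, T_C = 320.1 N.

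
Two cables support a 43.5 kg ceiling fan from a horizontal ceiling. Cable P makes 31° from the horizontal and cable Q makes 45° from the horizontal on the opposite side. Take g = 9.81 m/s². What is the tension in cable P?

Weight W = 43.5 × 9.81 = 426.7 N acts straight down.
Horizontal: T_P cos 31° = T_Q cos 45°  →  T_Q = 1.212 T_P.
Vertical: T_P sin 31° + T_Q sin 45° = 426.7.
Substituting the horizontal relation into the vertical equation gives 1.372 T_P = 426.7, so T_P = 311 N.

T_P ≈ 311 N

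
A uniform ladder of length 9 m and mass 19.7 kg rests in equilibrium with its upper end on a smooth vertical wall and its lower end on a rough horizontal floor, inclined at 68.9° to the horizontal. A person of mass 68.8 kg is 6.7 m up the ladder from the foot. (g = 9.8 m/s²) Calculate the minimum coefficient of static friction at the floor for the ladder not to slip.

μ_min ≈ 0.266

ΣF_y = 0: N_floor = 19.7×9.8 + 68.8×9.8 = 867.3 N.
Torques about the foot: N_wall · 9 sin 68.9° = 19.7×9.8×4.5 cos 68.9° + 68.8×9.8×6.7 cos 68.9° → N_wall = 230.93 N.
ΣF_x = 0: f_floor = N_wall = 230.93 N.
μ_min = f_floor / N_floor = 230.93 / 867.3 = 0.2663.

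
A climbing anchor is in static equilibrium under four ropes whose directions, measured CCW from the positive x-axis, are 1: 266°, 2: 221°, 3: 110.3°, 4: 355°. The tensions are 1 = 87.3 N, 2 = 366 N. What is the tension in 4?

T_4 ≈ 418 N

Resolve: ΣF_x = 87.3 cos 266° + 366 cos 221° + T_3 cos 110.3° + T_4 cos 355° = 0.
        ΣF_y = 87.3 sin 266° + 366 sin 221° + T_3 sin 110.3° + T_4 sin 355° = 0.
The known terms sum to (-282.3, -327.2) N, so -0.3469 T_3 + 0.9962 T_4 = 282.3 and 0.9379 T_3 − 0.0872 T_4 = 327.2.
Solving simultaneously: T_3 = 387.8 N, T_4 = 418.4 N.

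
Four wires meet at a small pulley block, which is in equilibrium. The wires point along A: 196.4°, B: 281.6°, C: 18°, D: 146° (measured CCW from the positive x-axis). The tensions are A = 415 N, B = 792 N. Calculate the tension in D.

T_D ≈ 984 N

Resolve: ΣF_x = 415 cos 196.4° + 792 cos 281.6° + T_C cos 18° + T_D cos 146° = 0.
        ΣF_y = 415 sin 196.4° + 792 sin 281.6° + T_C sin 18° + T_D sin 146° = 0.
The known terms sum to (-238.9, -893) N, so 0.9511 T_C − 0.8290 T_D = 238.9 and 0.3090 T_C + 0.5592 T_D = 893.
Solving simultaneously: T_C = 1109 N, T_D = 984.1 N.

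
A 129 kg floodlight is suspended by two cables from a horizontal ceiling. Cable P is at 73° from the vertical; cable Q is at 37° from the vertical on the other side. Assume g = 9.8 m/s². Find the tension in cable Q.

T_Q ≈ 1290 N

Angles from the horizontal: cable P is 90° − 73° = 17°, cable Q is 90° − 37° = 53°.
Weight W = 129 × 9.8 = 1264 N acts straight down.
Horizontal: T_P cos 17° = T_Q cos 53°  →  T_P = 0.6293 T_Q.
Vertical: T_P sin 17° + T_Q sin 53° = 1264.
Substituting the horizontal relation into the vertical equation gives 0.9826 T_Q = 1264, so T_Q = 1287 N.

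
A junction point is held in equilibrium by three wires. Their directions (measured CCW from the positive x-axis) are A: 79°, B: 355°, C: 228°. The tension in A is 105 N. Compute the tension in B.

Resolve: ΣF_x = 105 cos 79° + T_B cos 355° + T_C cos 228° = 0.
        ΣF_y = 105 sin 79° + T_B sin 355° + T_C sin 228° = 0.
The known terms sum to (20.03, 103.1) N, so 0.9962 T_B − 0.6691 T_C = -20.03 and -0.0872 T_B − 0.7431 T_C = -103.1.
Solving simultaneously: T_B = 67.71 N, T_C = 130.8 N.

T_B ≈ 67.7 N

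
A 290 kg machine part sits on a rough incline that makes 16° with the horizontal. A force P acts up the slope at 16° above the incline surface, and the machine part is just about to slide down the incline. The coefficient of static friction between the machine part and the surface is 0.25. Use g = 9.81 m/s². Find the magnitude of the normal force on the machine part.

On the verge of sliding down the incline, friction equals μN and acts up the slope.
Perpendicular: N + P sin 16° = W cos 16° = 2735 N.
Along incline: P cos 16° + μN = W sin 16° with W sin 16° = 784.2 N.
Solving the pair for P and N: P = 112.6 N, N = 2704 N (and f = μN = 675.9 N).

N ≈ 2700 N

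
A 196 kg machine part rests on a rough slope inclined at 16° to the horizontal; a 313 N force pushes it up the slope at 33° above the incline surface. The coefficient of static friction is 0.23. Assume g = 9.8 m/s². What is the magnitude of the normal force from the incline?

N ≈ 1680 N

Axes along / perpendicular to the incline. W sin 16° = 529.4 N down-slope; W cos 16° = 1846 N into the surface.
Perpendicular: N = W cos 16° − P sin 33° = 1846 − 170.5 = 1676 N.
Along incline: P cos 33° + f = W sin 16° (friction acts up-slope) → f = 529.4 − 262.5 = 266.9 N.
|f| = 266.9 N ≤ μN = 385.5 N, so the machine part is indeed static.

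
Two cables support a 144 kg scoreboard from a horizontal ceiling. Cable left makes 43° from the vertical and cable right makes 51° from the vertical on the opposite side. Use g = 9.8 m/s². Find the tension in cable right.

T_right ≈ 965 N

Angles from the horizontal: cable left is 90° − 43° = 47°, cable right is 90° − 51° = 39°.
Weight W = 144 × 9.8 = 1411 N acts straight down.
Horizontal: T_left cos 47° = T_right cos 39°  →  T_left = 1.14 T_right.
Vertical: T_left sin 47° + T_right sin 39° = 1411.
Substituting the horizontal relation into the vertical equation gives 1.463 T_right = 1411, so T_right = 964.8 N.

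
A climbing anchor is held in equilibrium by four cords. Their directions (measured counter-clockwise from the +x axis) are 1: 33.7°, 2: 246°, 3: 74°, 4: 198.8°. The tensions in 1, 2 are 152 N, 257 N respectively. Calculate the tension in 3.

Resolve: ΣF_x = 152 cos 33.7° + 257 cos 246° + T_3 cos 74° + T_4 cos 198.8° = 0.
        ΣF_y = 152 sin 33.7° + 257 sin 246° + T_3 sin 74° + T_4 sin 198.8° = 0.
The known terms sum to (21.93, -150.4) N, so 0.2756 T_3 − 0.9466 T_4 = -21.93 and 0.9613 T_3 − 0.3223 T_4 = 150.4.
Solving simultaneously: T_3 = 182 N, T_4 = 76.17 N.

T_3 ≈ 182 N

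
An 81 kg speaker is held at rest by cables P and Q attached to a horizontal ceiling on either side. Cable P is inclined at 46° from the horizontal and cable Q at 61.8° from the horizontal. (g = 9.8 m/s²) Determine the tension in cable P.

T_P ≈ 394 N

Weight W = 81 × 9.8 = 793.8 N acts straight down.
Horizontal: T_P cos 46° = T_Q cos 61.8°  →  T_Q = 1.47 T_P.
Vertical: T_P sin 46° + T_Q sin 61.8° = 793.8.
Substituting the horizontal relation into the vertical equation gives 2.015 T_P = 793.8, so T_P = 394 N.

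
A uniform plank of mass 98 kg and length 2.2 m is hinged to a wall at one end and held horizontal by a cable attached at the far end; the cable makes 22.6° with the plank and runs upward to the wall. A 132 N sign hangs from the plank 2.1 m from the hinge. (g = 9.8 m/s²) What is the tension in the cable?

Take torques about the hinge: T sin 22.6° · 2.2 = 98×9.8×1.1 + 132×2.1 = 1333.6 N·m.
So T = 1333.6 / (0.3843 × 2.2) = 1577.4 N.

T ≈ 1580 N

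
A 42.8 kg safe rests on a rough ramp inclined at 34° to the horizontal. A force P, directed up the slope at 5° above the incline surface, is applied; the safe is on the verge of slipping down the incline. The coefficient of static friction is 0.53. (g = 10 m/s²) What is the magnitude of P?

P ≈ 54 N

On the verge of sliding down the incline, friction equals μN and acts up the slope.
Perpendicular: N + P sin 5° = W cos 34° = 354.8 N.
Along incline: P cos 5° + μN = W sin 34° with W sin 34° = 239.3 N.
Solving the pair for P and N: P = 53.97 N, N = 350.1 N (and f = μN = 185.6 N).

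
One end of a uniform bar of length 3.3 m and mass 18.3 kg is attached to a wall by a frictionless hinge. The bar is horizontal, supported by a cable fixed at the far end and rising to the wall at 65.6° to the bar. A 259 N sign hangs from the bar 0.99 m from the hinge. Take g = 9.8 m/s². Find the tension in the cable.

T ≈ 184 N

Take torques about the hinge: T sin 65.6° · 3.3 = 18.3×9.8×1.65 + 259×0.99 = 552.32 N·m.
So T = 552.32 / (0.9107 × 3.3) = 183.79 N.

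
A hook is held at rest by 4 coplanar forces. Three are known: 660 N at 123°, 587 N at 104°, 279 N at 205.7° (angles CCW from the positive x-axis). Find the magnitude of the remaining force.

Sum the known components: ΣF_x = -752.9 N, ΣF_y = 1002 N.
For equilibrium the remaining force must supply (−ΣF_x, −ΣF_y) = (752.9, -1002) N.
Magnitude = √((752.9)² + (-1002)²) = 1253 N; direction = atan2(-1002, 752.9) = 306.9°.

F ≈ 1250 N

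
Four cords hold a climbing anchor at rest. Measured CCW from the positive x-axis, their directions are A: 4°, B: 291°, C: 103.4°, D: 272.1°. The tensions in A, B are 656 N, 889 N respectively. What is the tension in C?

Resolve: ΣF_x = 656 cos 4° + 889 cos 291° + T_C cos 103.4° + T_D cos 272.1° = 0.
        ΣF_y = 656 sin 4° + 889 sin 291° + T_C sin 103.4° + T_D sin 272.1° = 0.
The known terms sum to (973, -784.2) N, so -0.2317 T_C + 0.0366 T_D = -973 and 0.9728 T_C − 0.9993 T_D = 784.2.
Solving simultaneously: T_C = 4816 N, T_D = 3903 N.

T_C ≈ 4820 N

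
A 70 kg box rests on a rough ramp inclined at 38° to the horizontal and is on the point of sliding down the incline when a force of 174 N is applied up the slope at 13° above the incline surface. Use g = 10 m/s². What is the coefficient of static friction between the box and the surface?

On the verge of sliding down the incline, friction is at its maximum μN and acts up the slope.
Perpendicular to incline: N = W cos 38° − P sin 13° = 551.6 − 39.14 = 512.5 N.
Along incline: P cos 13° + μN = W sin 38° → μ = (W sin 38° − P cos 13°) / N = 0.5101.

μ ≈ 0.510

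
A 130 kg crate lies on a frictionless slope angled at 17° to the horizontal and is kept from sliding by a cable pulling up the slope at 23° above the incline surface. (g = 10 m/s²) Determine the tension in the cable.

T ≈ 413 N

Take axes along and perpendicular to the incline. Weight components: W sin 17° = 380.1 N down-slope, W cos 17° = 1243 N into the surface.
Along incline: T cos 23° = W sin 17° → T = 412.9 N.
Perpendicular: N = W cos 17° − T sin 23° = 1082 N.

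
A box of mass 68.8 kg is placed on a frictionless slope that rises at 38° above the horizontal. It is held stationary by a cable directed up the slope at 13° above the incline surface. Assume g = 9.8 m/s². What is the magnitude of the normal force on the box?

N ≈ 435 N

Take axes along and perpendicular to the incline. Weight components: W sin 38° = 415.1 N down-slope, W cos 38° = 531.3 N into the surface.
Along incline: T cos 13° = W sin 38° → T = 426 N.
Perpendicular: N = W cos 38° − T sin 13° = 435.5 N.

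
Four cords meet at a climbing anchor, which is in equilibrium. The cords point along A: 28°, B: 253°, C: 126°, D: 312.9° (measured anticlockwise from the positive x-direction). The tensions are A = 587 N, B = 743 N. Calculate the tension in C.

T_C ≈ 629 N

Resolve: ΣF_x = 587 cos 28° + 743 cos 253° + T_C cos 126° + T_D cos 312.9° = 0.
        ΣF_y = 587 sin 28° + 743 sin 253° + T_C sin 126° + T_D sin 312.9° = 0.
The known terms sum to (301.1, -435) N, so -0.5878 T_C + 0.6807 T_D = -301.1 and 0.8090 T_C − 0.7325 T_D = 435.
Solving simultaneously: T_C = 628.8 N, T_D = 100.7 N.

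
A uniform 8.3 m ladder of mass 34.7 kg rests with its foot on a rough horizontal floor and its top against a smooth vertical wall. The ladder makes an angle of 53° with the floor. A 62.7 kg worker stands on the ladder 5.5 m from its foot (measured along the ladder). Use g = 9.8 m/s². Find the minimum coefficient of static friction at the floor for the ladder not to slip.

ΣF_y = 0: N_floor = 34.7×9.8 + 62.7×9.8 = 954.52 N.
Torques about the foot: N_wall · 8.3 sin 53° = 34.7×9.8×4.15 cos 53° + 62.7×9.8×5.5 cos 53° → N_wall = 434.95 N.
ΣF_x = 0: f_floor = N_wall = 434.95 N.
μ_min = f_floor / N_floor = 434.95 / 954.52 = 0.4557.

μ_min ≈ 0.456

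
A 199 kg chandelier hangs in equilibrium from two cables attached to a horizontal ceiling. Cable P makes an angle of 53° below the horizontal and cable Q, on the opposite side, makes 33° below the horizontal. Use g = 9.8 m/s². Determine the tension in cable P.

Weight W = 199 × 9.8 = 1950 N acts straight down.
Horizontal: T_P cos 53° = T_Q cos 33°  →  T_Q = 0.7176 T_P.
Vertical: T_P sin 53° + T_Q sin 33° = 1950.
Substituting the horizontal relation into the vertical equation gives 1.189 T_P = 1950, so T_P = 1640 N.

T_P ≈ 1640 N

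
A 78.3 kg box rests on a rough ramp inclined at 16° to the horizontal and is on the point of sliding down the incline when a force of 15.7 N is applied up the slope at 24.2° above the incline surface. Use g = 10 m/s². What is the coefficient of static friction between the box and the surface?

μ ≈ 0.270

On the verge of sliding down the incline, friction is at its maximum μN and acts up the slope.
Perpendicular to incline: N = W cos 16° − P sin 24.2° = 752.7 − 6.436 = 746.2 N.
Along incline: P cos 24.2° + μN = W sin 16° → μ = (W sin 16° − P cos 24.2°) / N = 0.27.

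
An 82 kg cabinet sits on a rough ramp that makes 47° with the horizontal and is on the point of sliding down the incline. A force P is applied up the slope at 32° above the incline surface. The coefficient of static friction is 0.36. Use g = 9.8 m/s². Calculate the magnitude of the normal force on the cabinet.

N ≈ 233 N

On the verge of sliding down the incline, friction equals μN and acts up the slope.
Perpendicular: N + P sin 32° = W cos 47° = 548.1 N.
Along incline: P cos 32° + μN = W sin 47° with W sin 47° = 587.7 N.
Solving the pair for P and N: P = 594 N, N = 233.3 N (and f = μN = 83.98 N).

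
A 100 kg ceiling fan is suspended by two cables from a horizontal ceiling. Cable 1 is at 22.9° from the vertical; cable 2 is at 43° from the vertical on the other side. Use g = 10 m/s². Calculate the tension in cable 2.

T_2 ≈ 426 N

Angles from the horizontal: cable 1 is 90° − 22.9° = 67.1°, cable 2 is 90° − 43° = 47°.
Weight W = 100 × 10 = 1000 N acts straight down.
Horizontal: T_1 cos 67.1° = T_2 cos 47°  →  T_1 = 1.753 T_2.
Vertical: T_1 sin 67.1° + T_2 sin 47° = 1000.
Substituting the horizontal relation into the vertical equation gives 2.346 T_2 = 1000, so T_2 = 426.3 N.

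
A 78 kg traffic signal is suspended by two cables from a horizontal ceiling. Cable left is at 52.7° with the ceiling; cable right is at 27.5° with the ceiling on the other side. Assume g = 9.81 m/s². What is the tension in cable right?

T_right ≈ 471 N

Weight W = 78 × 9.81 = 765.2 N acts straight down.
Horizontal: T_left cos 52.7° = T_right cos 27.5°  →  T_left = 1.464 T_right.
Vertical: T_left sin 52.7° + T_right sin 27.5° = 765.2.
Substituting the horizontal relation into the vertical equation gives 1.626 T_right = 765.2, so T_right = 470.6 N.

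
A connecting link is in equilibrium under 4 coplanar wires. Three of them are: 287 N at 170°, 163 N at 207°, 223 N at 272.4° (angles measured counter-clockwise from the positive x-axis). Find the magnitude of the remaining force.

Sum the known components: ΣF_x = -418.5 N, ΣF_y = -247 N.
For equilibrium the remaining force must supply (−ΣF_x, −ΣF_y) = (418.5, 247) N.
Magnitude = √((418.5)² + (247)²) = 486 N; direction = atan2(247, 418.5) = 30.5°.

F ≈ 486 N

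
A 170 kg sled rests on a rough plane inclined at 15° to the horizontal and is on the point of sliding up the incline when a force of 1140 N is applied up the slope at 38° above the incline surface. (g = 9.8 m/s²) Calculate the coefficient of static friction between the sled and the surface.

On the verge of sliding up the incline, friction is at its maximum μN and acts down the slope.
Perpendicular to incline: N = W cos 15° − P sin 38° = 1609 − 701.9 = 907.4 N.
Along incline: P cos 38° − μN = W sin 15° → μ = −(W sin 15° − P cos 38°) / N = 0.5148.

μ ≈ 0.515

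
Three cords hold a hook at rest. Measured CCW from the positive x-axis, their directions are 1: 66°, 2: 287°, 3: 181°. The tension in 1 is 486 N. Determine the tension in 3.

Resolve: ΣF_x = 486 cos 66° + T_2 cos 287° + T_3 cos 181° = 0.
        ΣF_y = 486 sin 66° + T_2 sin 287° + T_3 sin 181° = 0.
The known terms sum to (197.7, 444) N, so 0.2924 T_2 − 0.9998 T_3 = -197.7 and -0.9563 T_2 − 0.0175 T_3 = -444.
Solving simultaneously: T_2 = 458.2 N, T_3 = 331.7 N.

T_3 ≈ 332 N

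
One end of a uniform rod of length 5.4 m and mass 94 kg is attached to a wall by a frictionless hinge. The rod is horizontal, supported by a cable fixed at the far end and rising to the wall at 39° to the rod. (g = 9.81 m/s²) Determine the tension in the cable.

T ≈ 733 N

Take torques about the hinge: T sin 39° · 5.4 = 94×9.81×2.7 = 2489.8 N·m.
So T = 2489.8 / (0.6293 × 5.4) = 732.65 N.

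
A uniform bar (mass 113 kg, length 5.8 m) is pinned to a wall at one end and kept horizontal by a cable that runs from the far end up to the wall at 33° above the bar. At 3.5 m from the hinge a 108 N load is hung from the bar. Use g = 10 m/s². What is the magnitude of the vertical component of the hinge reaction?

Take torques about the hinge: T sin 33° · 5.8 = 113×10×2.9 + 108×3.5 = 3655 N·m.
So T = 3655 / (0.5446 × 5.8) = 1157 N.
ΣF_y = 0: H_y = (113×10 + 108) − T sin 33° = 1238 − 630.17 = 607.83 N.

|H_y| ≈ 608 N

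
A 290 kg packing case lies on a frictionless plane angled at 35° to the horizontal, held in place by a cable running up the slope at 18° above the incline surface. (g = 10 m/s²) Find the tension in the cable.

Take axes along and perpendicular to the incline. Weight components: W sin 35° = 1663 N down-slope, W cos 35° = 2376 N into the surface.
Along incline: T cos 18° = W sin 35° → T = 1749 N.
Perpendicular: N = W cos 35° − T sin 18° = 1835 N.

T ≈ 1750 N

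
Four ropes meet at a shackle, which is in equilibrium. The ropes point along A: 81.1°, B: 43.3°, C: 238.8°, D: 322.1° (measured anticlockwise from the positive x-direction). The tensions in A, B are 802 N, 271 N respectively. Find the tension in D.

T_D ≈ 233 N

Resolve: ΣF_x = 802 cos 81.1° + 271 cos 43.3° + T_C cos 238.8° + T_D cos 322.1° = 0.
        ΣF_y = 802 sin 81.1° + 271 sin 43.3° + T_C sin 238.8° + T_D sin 322.1° = 0.
The known terms sum to (321.3, 978.2) N, so -0.5180 T_C + 0.7891 T_D = -321.3 and -0.8554 T_C − 0.6143 T_D = -978.2.
Solving simultaneously: T_C = 975.9 N, T_D = 233.5 N.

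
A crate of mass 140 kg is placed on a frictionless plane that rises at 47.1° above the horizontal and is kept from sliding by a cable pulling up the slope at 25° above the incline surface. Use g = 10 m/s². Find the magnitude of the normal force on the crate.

Take axes along and perpendicular to the incline. Weight components: W sin 47.1° = 1026 N down-slope, W cos 47.1° = 953 N into the surface.
Along incline: T cos 25° = W sin 47.1° → T = 1132 N.
Perpendicular: N = W cos 47.1° − T sin 25° = 474.8 N.

N ≈ 475 N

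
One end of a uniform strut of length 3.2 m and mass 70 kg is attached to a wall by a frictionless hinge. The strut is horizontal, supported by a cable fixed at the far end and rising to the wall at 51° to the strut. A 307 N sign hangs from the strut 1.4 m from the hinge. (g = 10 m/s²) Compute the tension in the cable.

Take torques about the hinge: T sin 51° · 3.2 = 70×10×1.6 + 307×1.4 = 1549.8 N·m.
So T = 1549.8 / (0.7771 × 3.2) = 623.19 N.

T ≈ 623 N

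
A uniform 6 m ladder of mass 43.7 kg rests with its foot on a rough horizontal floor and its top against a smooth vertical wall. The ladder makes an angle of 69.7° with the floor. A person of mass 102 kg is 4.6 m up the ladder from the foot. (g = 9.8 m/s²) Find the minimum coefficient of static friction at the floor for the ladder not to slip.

ΣF_y = 0: N_floor = 43.7×9.8 + 102×9.8 = 1427.9 N.
Torques about the foot: N_wall · 6 sin 69.7° = 43.7×9.8×3 cos 69.7° + 102×9.8×4.6 cos 69.7° → N_wall = 362.69 N.
ΣF_x = 0: f_floor = N_wall = 362.69 N.
μ_min = f_floor / N_floor = 362.69 / 1427.9 = 0.254.

μ_min ≈ 0.254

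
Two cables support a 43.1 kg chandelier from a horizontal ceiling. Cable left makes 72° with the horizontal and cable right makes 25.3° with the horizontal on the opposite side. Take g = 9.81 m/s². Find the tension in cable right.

Weight W = 43.1 × 9.81 = 422.8 N acts straight down.
Horizontal: T_left cos 72° = T_right cos 25.3°  →  T_left = 2.926 T_right.
Vertical: T_left sin 72° + T_right sin 25.3° = 422.8.
Substituting the horizontal relation into the vertical equation gives 3.21 T_right = 422.8, so T_right = 131.7 N.

T_right ≈ 132 N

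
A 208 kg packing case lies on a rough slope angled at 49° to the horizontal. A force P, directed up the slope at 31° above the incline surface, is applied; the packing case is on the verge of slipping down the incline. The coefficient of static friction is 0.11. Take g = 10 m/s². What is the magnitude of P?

On the verge of sliding down the incline, friction equals μN and acts up the slope.
Perpendicular: N + P sin 31° = W cos 49° = 1365 N.
Along incline: P cos 31° + μN = W sin 49° with W sin 49° = 1570 N.
Solving the pair for P and N: P = 1773 N, N = 451.2 N (and f = μN = 49.63 N).

P ≈ 1770 N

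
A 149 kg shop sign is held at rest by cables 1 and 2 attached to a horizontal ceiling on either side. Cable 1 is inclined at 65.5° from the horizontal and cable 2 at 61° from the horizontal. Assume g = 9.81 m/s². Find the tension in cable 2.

T_2 ≈ 754 N

Weight W = 149 × 9.81 = 1462 N acts straight down.
Horizontal: T_1 cos 65.5° = T_2 cos 61°  →  T_1 = 1.169 T_2.
Vertical: T_1 sin 65.5° + T_2 sin 61° = 1462.
Substituting the horizontal relation into the vertical equation gives 1.938 T_2 = 1462, so T_2 = 754.1 N.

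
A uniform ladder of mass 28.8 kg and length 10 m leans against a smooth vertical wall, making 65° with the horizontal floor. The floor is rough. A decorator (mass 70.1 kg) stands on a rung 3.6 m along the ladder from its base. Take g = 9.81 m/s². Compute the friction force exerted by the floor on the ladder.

f ≈ 181 N

Torques about the foot: N_wall · 10 sin 65° = 28.8×9.81×5 cos 65° + 70.1×9.81×3.6 cos 65° → N_wall = 181.31 N.
ΣF_x = 0: f_floor = N_wall = 181.31 N.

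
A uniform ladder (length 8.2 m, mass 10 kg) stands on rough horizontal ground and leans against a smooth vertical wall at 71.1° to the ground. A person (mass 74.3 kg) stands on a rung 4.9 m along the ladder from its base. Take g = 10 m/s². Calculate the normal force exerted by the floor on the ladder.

N_floor ≈ 843 N

ΣF_y = 0: N_floor = 10×10 + 74.3×10 = 843 N.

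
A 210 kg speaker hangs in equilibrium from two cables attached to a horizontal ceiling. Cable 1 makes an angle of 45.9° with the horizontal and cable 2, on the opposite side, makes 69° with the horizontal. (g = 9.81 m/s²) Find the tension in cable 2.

T_2 ≈ 1580 N

Weight W = 210 × 9.81 = 2060 N acts straight down.
Horizontal: T_1 cos 45.9° = T_2 cos 69°  →  T_1 = 0.515 T_2.
Vertical: T_1 sin 45.9° + T_2 sin 69° = 2060.
Substituting the horizontal relation into the vertical equation gives 1.303 T_2 = 2060, so T_2 = 1581 N.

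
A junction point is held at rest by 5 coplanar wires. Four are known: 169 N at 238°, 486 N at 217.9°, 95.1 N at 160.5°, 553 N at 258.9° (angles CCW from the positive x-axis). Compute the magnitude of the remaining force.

F ≈ 1160 N

Sum the known components: ΣF_x = -669.2 N, ΣF_y = -952.8 N.
For equilibrium the remaining force must supply (−ΣF_x, −ΣF_y) = (669.2, 952.8) N.
Magnitude = √((669.2)² + (952.8)²) = 1164 N; direction = atan2(952.8, 669.2) = 54.9°.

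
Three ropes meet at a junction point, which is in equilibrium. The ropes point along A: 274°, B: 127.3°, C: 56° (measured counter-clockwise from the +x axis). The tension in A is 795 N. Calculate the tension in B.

T_B ≈ 517 N

Resolve: ΣF_x = 795 cos 274° + T_B cos 127.3° + T_C cos 56° = 0.
        ΣF_y = 795 sin 274° + T_B sin 127.3° + T_C sin 56° = 0.
The known terms sum to (55.46, -793.1) N, so -0.6060 T_B + 0.5592 T_C = -55.46 and 0.7955 T_B + 0.8290 T_C = 793.1.
Solving simultaneously: T_B = 516.7 N, T_C = 460.8 N.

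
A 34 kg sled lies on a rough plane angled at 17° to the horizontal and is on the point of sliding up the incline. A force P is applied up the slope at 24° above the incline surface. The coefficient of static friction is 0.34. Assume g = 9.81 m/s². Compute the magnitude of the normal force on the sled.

On the verge of sliding up the incline, friction equals μN and acts down the slope.
Perpendicular: N + P sin 24° = W cos 17° = 319 N.
Along incline: P cos 24° = W sin 17° + μN  with W sin 17° = 97.52 N.
Solving the pair for P and N: P = 195.8 N, N = 239.3 N (and f = μN = 81.37 N).

N ≈ 239 N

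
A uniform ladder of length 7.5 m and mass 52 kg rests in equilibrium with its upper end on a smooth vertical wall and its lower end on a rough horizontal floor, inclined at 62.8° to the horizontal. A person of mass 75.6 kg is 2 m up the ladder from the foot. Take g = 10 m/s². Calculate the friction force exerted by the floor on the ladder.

Torques about the foot: N_wall · 7.5 sin 62.8° = 52×10×3.75 cos 62.8° + 75.6×10×2 cos 62.8° → N_wall = 237.23 N.
ΣF_x = 0: f_floor = N_wall = 237.23 N.

f ≈ 237 N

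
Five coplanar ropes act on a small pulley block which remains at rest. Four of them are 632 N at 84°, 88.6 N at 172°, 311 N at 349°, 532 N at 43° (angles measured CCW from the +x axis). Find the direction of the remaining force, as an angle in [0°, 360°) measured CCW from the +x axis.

θ ≈ 235°

Sum the known components: ΣF_x = 672.7 N, ΣF_y = 944.4 N.
For equilibrium the remaining force must supply (−ΣF_x, −ΣF_y) = (-672.7, -944.4) N.
Magnitude = √((-672.7)² + (-944.4)²) = 1159 N; direction = atan2(-944.4, -672.7) = 234.5°.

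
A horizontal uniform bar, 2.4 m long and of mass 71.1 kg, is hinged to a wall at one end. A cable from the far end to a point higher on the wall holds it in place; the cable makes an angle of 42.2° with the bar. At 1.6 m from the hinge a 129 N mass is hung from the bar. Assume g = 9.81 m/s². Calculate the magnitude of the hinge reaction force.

|H| ≈ 619 N

Take torques about the hinge: T sin 42.2° · 2.4 = 71.1×9.81×1.2 + 129×1.6 = 1043.4 N·m.
So T = 1043.4 / (0.6717 × 2.4) = 647.21 N.
ΣF_x = 0: H_x = T cos 42.2° = 479.46 N.
ΣF_y = 0: H_y = (71.1×9.81 + 129) − T sin 42.2° = 826.49 − 434.75 = 391.75 N.
|H| = √(H_x² + H_y²) = √((479.46)² + (391.75)²) = 619.15 N.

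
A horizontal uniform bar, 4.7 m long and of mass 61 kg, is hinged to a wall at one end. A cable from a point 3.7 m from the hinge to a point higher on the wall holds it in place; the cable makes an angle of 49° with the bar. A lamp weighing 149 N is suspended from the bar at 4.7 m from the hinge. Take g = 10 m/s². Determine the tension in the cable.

Take torques about the hinge: T sin 49° · 3.7 = 61×10×2.35 + 149×4.7 = 2133.8 N·m.
So T = 2133.8 / (0.7547 × 3.7) = 764.14 N.

T ≈ 764 N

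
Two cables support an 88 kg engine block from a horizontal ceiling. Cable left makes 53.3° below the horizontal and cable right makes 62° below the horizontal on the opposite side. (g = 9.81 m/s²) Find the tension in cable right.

T_right ≈ 571 N

Weight W = 88 × 9.81 = 863.3 N acts straight down.
Horizontal: T_left cos 53.3° = T_right cos 62°  →  T_left = 0.7856 T_right.
Vertical: T_left sin 53.3° + T_right sin 62° = 863.3.
Substituting the horizontal relation into the vertical equation gives 1.513 T_right = 863.3, so T_right = 570.7 N.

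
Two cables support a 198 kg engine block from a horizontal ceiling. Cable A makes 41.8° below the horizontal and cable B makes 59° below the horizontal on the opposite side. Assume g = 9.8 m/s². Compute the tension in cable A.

Weight W = 198 × 9.8 = 1940 N acts straight down.
Horizontal: T_A cos 41.8° = T_B cos 59°  →  T_B = 1.447 T_A.
Vertical: T_A sin 41.8° + T_B sin 59° = 1940.
Substituting the horizontal relation into the vertical equation gives 1.907 T_A = 1940, so T_A = 1017 N.

T_A ≈ 1020 N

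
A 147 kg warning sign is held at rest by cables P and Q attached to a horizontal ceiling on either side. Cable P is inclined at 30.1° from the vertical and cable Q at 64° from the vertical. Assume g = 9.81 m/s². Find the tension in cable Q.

T_Q ≈ 725 N

Angles from the horizontal: cable P is 90° − 30.1° = 59.9°, cable Q is 90° − 64° = 26°.
Weight W = 147 × 9.81 = 1442 N acts straight down.
Horizontal: T_P cos 59.9° = T_Q cos 26°  →  T_P = 1.792 T_Q.
Vertical: T_P sin 59.9° + T_Q sin 26° = 1442.
Substituting the horizontal relation into the vertical equation gives 1.989 T_Q = 1442, so T_Q = 725.1 N.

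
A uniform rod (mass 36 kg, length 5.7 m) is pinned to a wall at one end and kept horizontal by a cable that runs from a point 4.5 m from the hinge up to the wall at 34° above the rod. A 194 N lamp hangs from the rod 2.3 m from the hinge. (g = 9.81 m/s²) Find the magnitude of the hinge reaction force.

|H| ≈ 529 N

Take torques about the hinge: T sin 34° · 4.5 = 36×9.81×2.85 + 194×2.3 = 1452.7 N·m.
So T = 1452.7 / (0.5592 × 4.5) = 577.3 N.
ΣF_x = 0: H_x = T cos 34° = 478.61 N.
ΣF_y = 0: H_y = (36×9.81 + 194) − T sin 34° = 547.16 − 322.82 = 224.34 N.
|H| = √(H_x² + H_y²) = √((478.61)² + (224.34)²) = 528.57 N.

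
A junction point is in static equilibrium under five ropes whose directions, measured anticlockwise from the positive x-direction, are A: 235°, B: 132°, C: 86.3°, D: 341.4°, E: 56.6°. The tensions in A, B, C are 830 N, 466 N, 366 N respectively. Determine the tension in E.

T_E ≈ 221 N

Resolve: ΣF_x = 830 cos 235° + 466 cos 132° + 366 cos 86.3° + T_D cos 341.4° + T_E cos 56.6° = 0.
        ΣF_y = 830 sin 235° + 466 sin 132° + 366 sin 86.3° + T_D sin 341.4° + T_E sin 56.6° = 0.
The known terms sum to (-764.3, 31.65) N, so 0.9478 T_D + 0.5505 T_E = 764.3 and -0.3190 T_D + 0.8348 T_E = -31.65.
Solving simultaneously: T_D = 678 N, T_E = 221.1 N.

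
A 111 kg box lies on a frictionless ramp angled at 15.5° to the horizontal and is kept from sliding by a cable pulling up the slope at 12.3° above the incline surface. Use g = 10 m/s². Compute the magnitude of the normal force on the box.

N ≈ 1000 N

Take axes along and perpendicular to the incline. Weight components: W sin 15.5° = 296.6 N down-slope, W cos 15.5° = 1070 N into the surface.
Along incline: T cos 12.3° = W sin 15.5° → T = 303.6 N.
Perpendicular: N = W cos 15.5° − T sin 12.3° = 1005 N.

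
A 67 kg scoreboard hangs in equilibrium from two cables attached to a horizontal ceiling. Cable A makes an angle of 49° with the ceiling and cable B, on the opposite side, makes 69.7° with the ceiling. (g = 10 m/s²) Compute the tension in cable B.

T_B ≈ 501 N

Weight W = 67 × 10 = 670 N acts straight down.
Horizontal: T_A cos 49° = T_B cos 69.7°  →  T_A = 0.5288 T_B.
Vertical: T_A sin 49° + T_B sin 69.7° = 670.
Substituting the horizontal relation into the vertical equation gives 1.337 T_B = 670, so T_B = 501.1 N.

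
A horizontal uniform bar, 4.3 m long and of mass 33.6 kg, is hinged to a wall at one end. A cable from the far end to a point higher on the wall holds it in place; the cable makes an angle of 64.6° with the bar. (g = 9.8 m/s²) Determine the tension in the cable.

T ≈ 182 N

Take torques about the hinge: T sin 64.6° · 4.3 = 33.6×9.8×2.15 = 707.95 N·m.
So T = 707.95 / (0.9033 × 4.3) = 182.26 N.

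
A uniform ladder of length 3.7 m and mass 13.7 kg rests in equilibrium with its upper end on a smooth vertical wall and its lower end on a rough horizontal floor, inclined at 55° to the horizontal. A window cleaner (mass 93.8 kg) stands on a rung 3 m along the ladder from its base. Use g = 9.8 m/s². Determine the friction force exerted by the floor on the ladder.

f ≈ 569 N

Torques about the foot: N_wall · 3.7 sin 55° = 13.7×9.8×1.85 cos 55° + 93.8×9.8×3 cos 55° → N_wall = 568.89 N.
ΣF_x = 0: f_floor = N_wall = 568.89 N.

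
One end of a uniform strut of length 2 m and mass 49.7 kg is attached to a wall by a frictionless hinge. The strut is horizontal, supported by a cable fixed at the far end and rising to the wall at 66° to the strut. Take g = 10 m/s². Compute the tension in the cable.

Take torques about the hinge: T sin 66° · 2 = 49.7×10×1 = 497 N·m.
So T = 497 / (0.9135 × 2) = 272.02 N.

T ≈ 272 N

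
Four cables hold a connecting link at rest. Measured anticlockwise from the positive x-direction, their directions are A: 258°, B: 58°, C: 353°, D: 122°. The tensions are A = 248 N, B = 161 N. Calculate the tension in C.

T_C ≈ 35.5 N

Resolve: ΣF_x = 248 cos 258° + 161 cos 58° + T_C cos 353° + T_D cos 122° = 0.
        ΣF_y = 248 sin 258° + 161 sin 58° + T_C sin 353° + T_D sin 122° = 0.
The known terms sum to (33.75, -106) N, so 0.9925 T_C − 0.5299 T_D = -33.75 and -0.1219 T_C + 0.8480 T_D = 106.
Solving simultaneously: T_C = 35.48 N, T_D = 130.1 N.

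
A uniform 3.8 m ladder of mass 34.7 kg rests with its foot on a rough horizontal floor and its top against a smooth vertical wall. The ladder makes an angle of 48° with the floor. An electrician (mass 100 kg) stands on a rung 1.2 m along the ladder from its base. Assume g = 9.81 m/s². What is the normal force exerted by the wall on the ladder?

Torques about the foot: N_wall · 3.8 sin 48° = 34.7×9.81×1.9 cos 48° + 100×9.81×1.2 cos 48° → N_wall = 432.19 N.

N_wall ≈ 432 N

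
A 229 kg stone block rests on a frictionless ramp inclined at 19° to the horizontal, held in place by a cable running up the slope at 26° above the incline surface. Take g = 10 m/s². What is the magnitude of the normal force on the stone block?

N ≈ 1800 N

Take axes along and perpendicular to the incline. Weight components: W sin 19° = 745.6 N down-slope, W cos 19° = 2165 N into the surface.
Along incline: T cos 26° = W sin 19° → T = 829.5 N.
Perpendicular: N = W cos 19° − T sin 26° = 1802 N.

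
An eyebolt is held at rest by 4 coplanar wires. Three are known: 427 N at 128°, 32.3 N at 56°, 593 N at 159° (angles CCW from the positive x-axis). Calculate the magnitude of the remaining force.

Sum the known components: ΣF_x = -798.4 N, ΣF_y = 575.8 N.
For equilibrium the remaining force must supply (−ΣF_x, −ΣF_y) = (798.4, -575.8) N.
Magnitude = √((798.4)² + (-575.8)²) = 984.4 N; direction = atan2(-575.8, 798.4) = 324.2°.

F ≈ 984 N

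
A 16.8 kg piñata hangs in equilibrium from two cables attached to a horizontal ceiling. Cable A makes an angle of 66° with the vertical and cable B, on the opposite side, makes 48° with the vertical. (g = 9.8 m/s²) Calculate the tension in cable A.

T_A ≈ 134 N

Angles from the horizontal: cable A is 90° − 66° = 24°, cable B is 90° − 48° = 42°.
Weight W = 16.8 × 9.8 = 164.6 N acts straight down.
Horizontal: T_A cos 24° = T_B cos 42°  →  T_B = 1.229 T_A.
Vertical: T_A sin 24° + T_B sin 42° = 164.6.
Substituting the horizontal relation into the vertical equation gives 1.229 T_A = 164.6, so T_A = 133.9 N.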